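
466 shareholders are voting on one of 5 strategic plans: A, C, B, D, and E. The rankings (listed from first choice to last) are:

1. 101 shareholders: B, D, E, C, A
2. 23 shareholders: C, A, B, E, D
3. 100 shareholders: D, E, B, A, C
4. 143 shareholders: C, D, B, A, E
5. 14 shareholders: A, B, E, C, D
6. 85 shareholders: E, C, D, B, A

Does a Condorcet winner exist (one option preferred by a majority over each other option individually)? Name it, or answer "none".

Checking pairwise contests:
C beats A 352–114.
E beats C 300–166.
C beats B 251–215.
C beats D 265–201.
B beats E 281–185.
Every option loses at least one head-to-head, so there is no Condorcet winner.

none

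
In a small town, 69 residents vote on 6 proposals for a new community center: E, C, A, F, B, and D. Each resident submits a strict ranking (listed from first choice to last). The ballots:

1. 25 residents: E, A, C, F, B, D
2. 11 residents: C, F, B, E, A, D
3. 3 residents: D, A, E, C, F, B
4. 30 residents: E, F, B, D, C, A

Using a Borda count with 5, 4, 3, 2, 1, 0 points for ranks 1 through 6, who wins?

E

E: 25·5 + 11·2 + 3·3 + 30·5 = 306
C: 25·3 + 11·5 + 3·2 + 30·1 = 166
A: 25·4 + 11·1 + 3·4 + 30·0 = 123
F: 25·2 + 11·4 + 3·1 + 30·4 = 217
B: 25·1 + 11·3 + 3·0 + 30·3 = 148
D: 25·0 + 11·0 + 3·5 + 30·2 = 75
E has the highest Borda score (306).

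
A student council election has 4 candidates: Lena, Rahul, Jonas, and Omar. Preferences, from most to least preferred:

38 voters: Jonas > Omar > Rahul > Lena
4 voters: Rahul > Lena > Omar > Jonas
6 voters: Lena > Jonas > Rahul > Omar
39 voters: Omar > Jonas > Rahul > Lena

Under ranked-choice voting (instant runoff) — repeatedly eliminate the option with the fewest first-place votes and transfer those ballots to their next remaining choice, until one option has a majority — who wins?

Round 1: Lena 6, Rahul 4, Jonas 38, Omar 39. Eliminate Rahul.
Round 2: Lena 10, Jonas 38, Omar 39. Eliminate Lena.
Round 3: Jonas 44, Omar 43. Jonas has a majority.

Jonas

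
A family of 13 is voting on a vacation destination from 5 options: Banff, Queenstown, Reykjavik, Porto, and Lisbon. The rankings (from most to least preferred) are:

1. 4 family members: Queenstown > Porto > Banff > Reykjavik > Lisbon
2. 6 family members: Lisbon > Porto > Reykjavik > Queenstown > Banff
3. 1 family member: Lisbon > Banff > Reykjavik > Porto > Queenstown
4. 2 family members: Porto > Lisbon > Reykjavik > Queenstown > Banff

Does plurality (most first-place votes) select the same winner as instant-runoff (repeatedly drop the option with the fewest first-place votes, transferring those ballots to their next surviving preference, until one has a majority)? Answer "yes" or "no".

Plurality — first-place votes: Banff 0, Queenstown 4, Reykjavik 0, Porto 2, Lisbon 7. Winner: Lisbon.
Instant-runoff — R1 Banff 0, Queenstown 4, Reykjavik 0, Porto 2, Lisbon 7 (Lisbon winner). Winner: Lisbon.
The two methods agree.

yes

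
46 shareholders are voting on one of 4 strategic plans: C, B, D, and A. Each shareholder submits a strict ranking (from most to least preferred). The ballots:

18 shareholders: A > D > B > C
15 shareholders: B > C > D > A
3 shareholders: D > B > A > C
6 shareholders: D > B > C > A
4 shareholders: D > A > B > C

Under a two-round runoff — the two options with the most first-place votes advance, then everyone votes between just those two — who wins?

B

Round 1 first-place votes: C 0, B 15, D 13, A 18.
A and B advance.
Runoff: A is preferred to B by 22 voters; B by 24.
B wins the runoff.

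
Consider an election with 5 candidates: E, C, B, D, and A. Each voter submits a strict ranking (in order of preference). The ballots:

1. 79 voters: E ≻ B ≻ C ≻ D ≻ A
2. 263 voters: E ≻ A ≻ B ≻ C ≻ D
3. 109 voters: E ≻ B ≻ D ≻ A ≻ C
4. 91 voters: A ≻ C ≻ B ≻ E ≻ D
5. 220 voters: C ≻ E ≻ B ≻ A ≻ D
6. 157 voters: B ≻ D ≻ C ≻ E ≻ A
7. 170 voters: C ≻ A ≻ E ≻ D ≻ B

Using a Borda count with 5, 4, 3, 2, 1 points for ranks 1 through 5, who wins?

E

E: 79·5 + 263·5 + 109·5 + 91·2 + 220·4 + 157·2 + 170·3 = 4141
C: 79·3 + 263·2 + 109·1 + 91·4 + 220·5 + 157·3 + 170·5 = 3657
B: 79·4 + 263·3 + 109·4 + 91·3 + 220·3 + 157·5 + 170·1 = 3429
D: 79·2 + 263·1 + 109·3 + 91·1 + 220·1 + 157·4 + 170·2 = 2027
A: 79·1 + 263·4 + 109·2 + 91·5 + 220·2 + 157·1 + 170·4 = 3081
E has the highest Borda score (4141).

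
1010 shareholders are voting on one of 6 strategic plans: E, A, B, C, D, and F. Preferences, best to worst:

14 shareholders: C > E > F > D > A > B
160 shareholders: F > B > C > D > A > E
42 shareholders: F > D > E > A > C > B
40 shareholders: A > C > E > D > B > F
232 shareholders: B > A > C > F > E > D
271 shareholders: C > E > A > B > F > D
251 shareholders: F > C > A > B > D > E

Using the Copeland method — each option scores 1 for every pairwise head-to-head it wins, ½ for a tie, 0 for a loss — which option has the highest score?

C

E: beats D; loses to A, B, C, and F → score 1.
A: beats E, B, D, and F; loses to C → score 4.
B: beats E, D, and F; loses to A and C → score 3.
C: beats E, A, B, D, and F → score 5.
D: loses to E, A, B, C, and F → score 0.
F: beats E and D; loses to A, B, and C → score 2.
C has the best pairwise record.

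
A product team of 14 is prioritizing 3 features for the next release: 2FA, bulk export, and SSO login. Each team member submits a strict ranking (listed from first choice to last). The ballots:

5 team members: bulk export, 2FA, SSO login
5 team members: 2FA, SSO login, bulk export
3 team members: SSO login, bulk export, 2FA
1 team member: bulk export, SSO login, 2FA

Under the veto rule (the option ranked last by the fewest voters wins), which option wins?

2FA

Last-place votes: 2FA 4, bulk export 5, SSO login 5.
2FA is ranked last by the fewest voters, so 2FA wins.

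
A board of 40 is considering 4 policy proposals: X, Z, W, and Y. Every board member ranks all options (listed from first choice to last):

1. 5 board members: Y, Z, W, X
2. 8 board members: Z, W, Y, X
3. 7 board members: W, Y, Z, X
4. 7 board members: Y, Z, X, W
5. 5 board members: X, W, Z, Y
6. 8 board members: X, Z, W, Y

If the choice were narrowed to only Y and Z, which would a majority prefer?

Z

Voters preferring Y to Z: 19; preferring Z to Y: 21.
Z wins the head-to-head.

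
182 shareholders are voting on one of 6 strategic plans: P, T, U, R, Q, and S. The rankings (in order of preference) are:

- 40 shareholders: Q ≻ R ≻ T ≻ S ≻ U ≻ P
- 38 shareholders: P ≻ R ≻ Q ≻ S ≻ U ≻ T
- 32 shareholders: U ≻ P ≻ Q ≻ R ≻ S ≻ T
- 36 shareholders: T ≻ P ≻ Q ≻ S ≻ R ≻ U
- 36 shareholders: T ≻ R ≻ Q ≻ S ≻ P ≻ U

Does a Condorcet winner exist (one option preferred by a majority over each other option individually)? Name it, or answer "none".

Checking pairwise contests:
T beats P 112–70.
R beats T 110–72.
P beats U 110–72.
P beats R 106–76.
P beats Q 106–76.
P beats S 106–76.
Every option loses at least one head-to-head, so there is no Condorcet winner.

none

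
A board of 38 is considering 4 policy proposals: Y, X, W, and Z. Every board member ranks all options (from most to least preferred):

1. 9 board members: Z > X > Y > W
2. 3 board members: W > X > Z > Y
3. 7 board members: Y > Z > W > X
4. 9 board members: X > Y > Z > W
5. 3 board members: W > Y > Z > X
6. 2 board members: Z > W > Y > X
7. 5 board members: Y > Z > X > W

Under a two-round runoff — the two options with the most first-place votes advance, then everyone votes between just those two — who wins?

Round 1 first-place votes: Y 12, X 9, W 6, Z 11.
Y and Z advance.
Runoff: Y is preferred to Z by 24 voters; Z by 14.
Y wins the runoff.

Y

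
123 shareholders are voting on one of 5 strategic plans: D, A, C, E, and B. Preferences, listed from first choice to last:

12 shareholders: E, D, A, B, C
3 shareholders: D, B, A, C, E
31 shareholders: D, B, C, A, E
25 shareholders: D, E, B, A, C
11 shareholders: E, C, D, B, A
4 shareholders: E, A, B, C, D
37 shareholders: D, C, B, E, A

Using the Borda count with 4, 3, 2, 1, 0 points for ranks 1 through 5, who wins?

D

D: 12·3 + 3·4 + 31·4 + 25·4 + 11·2 + 4·0 + 37·4 = 442
A: 12·2 + 3·2 + 31·1 + 25·1 + 11·0 + 4·3 + 37·0 = 98
C: 12·0 + 3·1 + 31·2 + 25·0 + 11·3 + 4·1 + 37·3 = 213
E: 12·4 + 3·0 + 31·0 + 25·3 + 11·4 + 4·4 + 37·1 = 220
B: 12·1 + 3·3 + 31·3 + 25·2 + 11·1 + 4·2 + 37·2 = 257
D has the highest Borda score (442).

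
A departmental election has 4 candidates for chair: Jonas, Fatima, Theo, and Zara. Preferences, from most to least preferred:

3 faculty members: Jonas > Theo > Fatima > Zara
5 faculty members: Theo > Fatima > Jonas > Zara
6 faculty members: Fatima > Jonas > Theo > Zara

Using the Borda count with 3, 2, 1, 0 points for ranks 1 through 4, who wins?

Fatima

Jonas: 3·3 + 5·1 + 6·2 = 26
Fatima: 3·1 + 5·2 + 6·3 = 31
Theo: 3·2 + 5·3 + 6·1 = 27
Zara: 3·0 + 5·0 + 6·0 = 0
Fatima has the highest Borda score (31).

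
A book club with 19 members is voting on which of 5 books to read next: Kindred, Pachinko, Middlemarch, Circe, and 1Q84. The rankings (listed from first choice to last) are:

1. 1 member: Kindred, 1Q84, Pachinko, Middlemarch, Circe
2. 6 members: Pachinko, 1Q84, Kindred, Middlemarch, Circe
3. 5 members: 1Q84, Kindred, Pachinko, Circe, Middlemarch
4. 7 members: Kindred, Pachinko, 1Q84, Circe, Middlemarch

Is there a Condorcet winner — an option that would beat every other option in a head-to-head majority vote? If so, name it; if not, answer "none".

Checking pairwise contests:
1Q84 beats Kindred 11–8.
Kindred beats Pachinko 13–6.
Kindred beats Middlemarch 19–0.
Kindred beats Circe 19–0.
Pachinko beats 1Q84 13–6.
Every option loses at least one head-to-head, so there is no Condorcet winner.

none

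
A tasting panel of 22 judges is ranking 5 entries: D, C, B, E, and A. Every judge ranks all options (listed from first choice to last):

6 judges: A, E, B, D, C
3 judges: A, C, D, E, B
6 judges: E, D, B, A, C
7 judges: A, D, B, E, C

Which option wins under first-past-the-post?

A

First-place votes: D 0, C 0, B 0, E 6, A 16.
A has the most first-place votes.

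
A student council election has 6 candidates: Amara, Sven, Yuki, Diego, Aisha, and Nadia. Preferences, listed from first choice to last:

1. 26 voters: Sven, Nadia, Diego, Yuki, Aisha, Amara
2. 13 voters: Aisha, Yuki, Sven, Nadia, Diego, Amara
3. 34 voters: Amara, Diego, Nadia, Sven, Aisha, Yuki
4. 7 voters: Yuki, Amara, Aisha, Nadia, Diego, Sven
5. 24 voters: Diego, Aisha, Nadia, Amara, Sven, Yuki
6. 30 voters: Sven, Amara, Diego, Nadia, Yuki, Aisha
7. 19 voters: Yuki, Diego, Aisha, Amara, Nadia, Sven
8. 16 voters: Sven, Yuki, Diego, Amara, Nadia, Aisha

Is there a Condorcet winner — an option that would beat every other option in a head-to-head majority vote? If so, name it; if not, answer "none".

Sven

Sven vs Amara: 85–84 for Sven.
Sven vs Yuki: 130–39 for Sven.
Sven vs Diego: 85–84 for Sven.
Sven vs Aisha: 106–63 for Sven.
Sven vs Nadia: 85–84 for Sven.
Sven beats every other option head-to-head.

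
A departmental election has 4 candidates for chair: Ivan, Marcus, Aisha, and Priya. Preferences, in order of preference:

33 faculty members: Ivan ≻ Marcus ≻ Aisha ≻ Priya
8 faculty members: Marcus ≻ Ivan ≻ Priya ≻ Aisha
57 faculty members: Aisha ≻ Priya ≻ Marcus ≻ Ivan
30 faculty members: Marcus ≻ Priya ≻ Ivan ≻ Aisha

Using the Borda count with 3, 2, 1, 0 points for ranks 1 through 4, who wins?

Ivan: 33·3 + 8·2 + 57·0 + 30·1 = 145
Marcus: 33·2 + 8·3 + 57·1 + 30·3 = 237
Aisha: 33·1 + 8·0 + 57·3 + 30·0 = 204
Priya: 33·0 + 8·1 + 57·2 + 30·2 = 182
Marcus has the highest Borda score (237).

Marcus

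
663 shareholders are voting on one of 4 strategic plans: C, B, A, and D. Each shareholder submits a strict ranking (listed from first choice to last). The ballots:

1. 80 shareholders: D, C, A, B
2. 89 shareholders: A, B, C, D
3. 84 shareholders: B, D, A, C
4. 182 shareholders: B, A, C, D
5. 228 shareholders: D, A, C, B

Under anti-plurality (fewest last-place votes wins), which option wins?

A

Last-place votes: C 84, B 308, A 0, D 271.
A is ranked last by the fewest voters, so A wins.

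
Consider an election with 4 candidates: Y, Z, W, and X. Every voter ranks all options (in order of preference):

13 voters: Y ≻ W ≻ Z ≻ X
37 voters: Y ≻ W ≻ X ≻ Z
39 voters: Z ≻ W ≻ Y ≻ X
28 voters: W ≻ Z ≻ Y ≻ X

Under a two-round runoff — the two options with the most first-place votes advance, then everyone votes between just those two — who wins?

Round 1 first-place votes: Y 50, Z 39, W 28, X 0.
Y and Z advance.
Runoff: Y is preferred to Z by 50 voters; Z by 67.
Z wins the runoff.

Z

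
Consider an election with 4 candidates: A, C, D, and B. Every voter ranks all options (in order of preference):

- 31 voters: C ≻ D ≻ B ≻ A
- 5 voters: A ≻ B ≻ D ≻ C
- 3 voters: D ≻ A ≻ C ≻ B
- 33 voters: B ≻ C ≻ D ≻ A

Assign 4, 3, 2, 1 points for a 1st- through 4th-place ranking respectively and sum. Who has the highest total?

A: 31·1 + 5·4 + 3·3 + 33·1 = 93
C: 31·4 + 5·1 + 3·2 + 33·3 = 234
D: 31·3 + 5·2 + 3·4 + 33·2 = 181
B: 31·2 + 5·3 + 3·1 + 33·4 = 212
C has the highest Borda score (234).

C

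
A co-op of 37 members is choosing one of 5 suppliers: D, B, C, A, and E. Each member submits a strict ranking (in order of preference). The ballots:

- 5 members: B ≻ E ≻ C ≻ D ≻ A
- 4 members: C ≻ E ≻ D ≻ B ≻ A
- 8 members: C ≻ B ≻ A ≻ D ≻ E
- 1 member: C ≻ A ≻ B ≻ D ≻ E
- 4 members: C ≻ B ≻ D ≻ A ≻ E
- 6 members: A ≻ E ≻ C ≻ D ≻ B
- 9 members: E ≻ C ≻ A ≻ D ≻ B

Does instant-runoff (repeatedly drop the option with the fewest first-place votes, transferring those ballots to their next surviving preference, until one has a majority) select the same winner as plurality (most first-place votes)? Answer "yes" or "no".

Instant-runoff — R1 D 0, B 5, C 17, A 6, E 9 (D out); R2 B 5, C 17, A 6, E 9 (B out); R3 C 17, A 6, E 14 (A out); R4 C 17, E 20 (E winner). Winner: E.
Plurality — first-place votes: D 0, B 5, C 17, A 6, E 9. Winner: C.
The two methods disagree.

no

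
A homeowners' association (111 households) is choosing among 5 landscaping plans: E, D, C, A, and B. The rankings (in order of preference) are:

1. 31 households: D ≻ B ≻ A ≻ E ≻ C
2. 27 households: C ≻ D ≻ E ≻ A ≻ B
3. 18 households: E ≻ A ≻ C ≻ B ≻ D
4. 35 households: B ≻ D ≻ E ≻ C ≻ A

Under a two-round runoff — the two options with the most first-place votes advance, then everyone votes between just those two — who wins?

Round 1 first-place votes: E 18, D 31, C 27, A 0, B 35.
B and D advance.
Runoff: B is preferred to D by 53 voters; D by 58.
D wins the runoff.

D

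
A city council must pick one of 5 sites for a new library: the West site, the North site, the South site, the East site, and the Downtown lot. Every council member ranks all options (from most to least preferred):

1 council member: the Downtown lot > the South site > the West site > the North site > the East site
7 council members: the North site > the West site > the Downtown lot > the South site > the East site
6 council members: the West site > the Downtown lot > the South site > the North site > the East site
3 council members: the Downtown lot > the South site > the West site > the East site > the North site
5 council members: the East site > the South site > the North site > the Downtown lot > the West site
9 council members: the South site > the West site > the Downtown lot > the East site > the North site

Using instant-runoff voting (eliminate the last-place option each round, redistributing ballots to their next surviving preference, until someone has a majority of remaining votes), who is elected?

Round 1: the West site 6, the North site 7, the South site 9, the East site 5, the Downtown lot 4. Eliminate the Downtown lot.
Round 2: the West site 6, the North site 7, the South site 13, the East site 5. Eliminate the East site.
Round 3: the West site 6, the North site 7, the South site 18. The South site has a majority.

the South site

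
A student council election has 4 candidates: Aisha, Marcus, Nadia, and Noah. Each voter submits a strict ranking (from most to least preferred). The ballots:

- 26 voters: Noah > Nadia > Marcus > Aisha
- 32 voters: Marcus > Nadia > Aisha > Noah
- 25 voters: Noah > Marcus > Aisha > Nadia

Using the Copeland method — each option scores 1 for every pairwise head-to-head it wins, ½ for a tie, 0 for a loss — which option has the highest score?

Noah

Aisha: loses to Marcus, Nadia, and Noah → score 0.
Marcus: beats Aisha and Nadia; loses to Noah → score 2.
Nadia: beats Aisha; loses to Marcus and Noah → score 1.
Noah: beats Aisha, Marcus, and Nadia → score 3.
Noah has the best pairwise record.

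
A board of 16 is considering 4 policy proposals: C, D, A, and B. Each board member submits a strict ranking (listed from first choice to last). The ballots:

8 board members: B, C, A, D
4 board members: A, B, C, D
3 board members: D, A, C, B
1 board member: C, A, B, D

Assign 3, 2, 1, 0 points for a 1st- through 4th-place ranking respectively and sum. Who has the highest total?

B

C: 8·2 + 4·1 + 3·1 + 1·3 = 26
D: 8·0 + 4·0 + 3·3 + 1·0 = 9
A: 8·1 + 4·3 + 3·2 + 1·2 = 28
B: 8·3 + 4·2 + 3·0 + 1·1 = 33
B has the highest Borda score (33).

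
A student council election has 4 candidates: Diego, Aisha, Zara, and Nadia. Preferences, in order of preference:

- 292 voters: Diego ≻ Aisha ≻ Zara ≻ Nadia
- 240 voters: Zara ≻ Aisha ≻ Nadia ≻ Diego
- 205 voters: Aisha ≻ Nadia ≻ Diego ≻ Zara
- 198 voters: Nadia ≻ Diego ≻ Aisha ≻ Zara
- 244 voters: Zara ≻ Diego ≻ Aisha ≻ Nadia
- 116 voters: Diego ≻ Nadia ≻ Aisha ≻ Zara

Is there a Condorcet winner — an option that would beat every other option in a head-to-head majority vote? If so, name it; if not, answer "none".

Diego vs Aisha: 850–445 for Diego.
Diego vs Zara: 811–484 for Diego.
Diego vs Nadia: 652–643 for Diego.
Diego beats every other option head-to-head.

Diego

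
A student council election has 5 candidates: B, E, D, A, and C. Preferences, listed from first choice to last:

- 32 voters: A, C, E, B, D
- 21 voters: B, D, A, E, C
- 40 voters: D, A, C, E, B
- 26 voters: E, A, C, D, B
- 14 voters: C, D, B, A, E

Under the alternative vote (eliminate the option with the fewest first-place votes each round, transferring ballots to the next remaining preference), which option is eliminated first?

Round 1: B 21, E 26, D 40, A 32, C 14. Eliminate C.

C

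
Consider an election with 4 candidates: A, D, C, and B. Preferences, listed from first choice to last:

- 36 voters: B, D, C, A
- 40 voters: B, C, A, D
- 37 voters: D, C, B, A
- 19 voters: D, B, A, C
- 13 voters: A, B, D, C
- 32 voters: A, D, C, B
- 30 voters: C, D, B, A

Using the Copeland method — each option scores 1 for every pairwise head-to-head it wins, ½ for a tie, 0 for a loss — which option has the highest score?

D

A: loses to D, C, and B → score 0.
D: beats A, C, and B → score 3.
C: beats A; loses to D and B → score 1.
B: beats A and C; loses to D → score 2.
D has the best pairwise record.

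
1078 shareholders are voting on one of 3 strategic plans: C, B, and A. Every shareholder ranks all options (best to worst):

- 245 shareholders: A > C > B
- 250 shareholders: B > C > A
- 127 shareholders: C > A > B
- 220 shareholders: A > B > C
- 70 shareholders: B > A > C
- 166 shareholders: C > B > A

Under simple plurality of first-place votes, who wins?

A

First-place votes: C 293, B 320, A 465.
A has the most first-place votes.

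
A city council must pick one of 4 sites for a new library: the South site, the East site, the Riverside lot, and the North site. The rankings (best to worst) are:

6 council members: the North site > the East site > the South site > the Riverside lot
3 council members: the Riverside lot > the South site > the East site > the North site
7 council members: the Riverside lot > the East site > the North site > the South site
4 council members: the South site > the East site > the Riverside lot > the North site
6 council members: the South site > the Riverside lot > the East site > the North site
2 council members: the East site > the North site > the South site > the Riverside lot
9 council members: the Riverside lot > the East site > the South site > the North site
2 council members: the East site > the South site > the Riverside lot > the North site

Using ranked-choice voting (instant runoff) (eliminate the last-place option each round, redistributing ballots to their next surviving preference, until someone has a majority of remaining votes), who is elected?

the South site

Round 1: the South site 10, the East site 4, the Riverside lot 19, the North site 6. Eliminate the East site.
Round 2: the South site 12, the Riverside lot 19, the North site 8. Eliminate the North site.
Round 3: the South site 20, the Riverside lot 19. The South site has a majority.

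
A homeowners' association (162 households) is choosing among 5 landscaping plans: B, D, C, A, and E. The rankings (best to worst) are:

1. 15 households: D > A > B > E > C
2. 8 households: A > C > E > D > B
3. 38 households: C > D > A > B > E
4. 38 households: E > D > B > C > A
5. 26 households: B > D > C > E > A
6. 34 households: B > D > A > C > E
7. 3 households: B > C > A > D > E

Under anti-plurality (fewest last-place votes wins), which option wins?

D

Last-place votes: B 8, D 0, C 15, A 64, E 75.
D is ranked last by the fewest voters, so D wins.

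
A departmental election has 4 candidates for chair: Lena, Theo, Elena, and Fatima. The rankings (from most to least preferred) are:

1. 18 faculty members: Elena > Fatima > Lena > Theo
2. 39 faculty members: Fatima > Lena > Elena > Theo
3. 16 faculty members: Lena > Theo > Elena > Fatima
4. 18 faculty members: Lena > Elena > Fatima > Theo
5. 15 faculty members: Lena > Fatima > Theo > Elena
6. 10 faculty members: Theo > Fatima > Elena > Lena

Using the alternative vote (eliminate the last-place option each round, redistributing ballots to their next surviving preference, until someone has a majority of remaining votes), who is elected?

Round 1: Lena 49, Theo 10, Elena 18, Fatima 39. Eliminate Theo.
Round 2: Lena 49, Elena 18, Fatima 49. Eliminate Elena.
Round 3: Lena 49, Fatima 67. Fatima has a majority.

Fatima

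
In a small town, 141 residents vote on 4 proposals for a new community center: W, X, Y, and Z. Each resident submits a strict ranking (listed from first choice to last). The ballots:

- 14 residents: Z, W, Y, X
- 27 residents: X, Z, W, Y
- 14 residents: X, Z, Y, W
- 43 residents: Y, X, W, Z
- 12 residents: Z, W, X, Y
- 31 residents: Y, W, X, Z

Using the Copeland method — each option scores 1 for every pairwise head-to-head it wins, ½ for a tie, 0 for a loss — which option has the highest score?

Y

W: beats Z; loses to X and Y → score 1.
X: beats W and Z; loses to Y → score 2.
Y: beats W, X, and Z → score 3.
Z: loses to W, X, and Y → score 0.
Y has the best pairwise record.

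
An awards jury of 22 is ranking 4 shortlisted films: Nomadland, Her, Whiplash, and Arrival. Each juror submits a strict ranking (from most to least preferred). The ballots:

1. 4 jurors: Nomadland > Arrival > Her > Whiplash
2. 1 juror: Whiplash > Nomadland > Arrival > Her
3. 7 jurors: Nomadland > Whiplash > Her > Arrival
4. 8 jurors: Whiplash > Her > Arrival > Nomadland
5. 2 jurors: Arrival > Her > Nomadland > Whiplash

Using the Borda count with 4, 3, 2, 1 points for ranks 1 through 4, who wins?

Whiplash

Nomadland: 4·4 + 1·3 + 7·4 + 8·1 + 2·2 = 59
Her: 4·2 + 1·1 + 7·2 + 8·3 + 2·3 = 53
Whiplash: 4·1 + 1·4 + 7·3 + 8·4 + 2·1 = 63
Arrival: 4·3 + 1·2 + 7·1 + 8·2 + 2·4 = 45
Whiplash has the highest Borda score (63).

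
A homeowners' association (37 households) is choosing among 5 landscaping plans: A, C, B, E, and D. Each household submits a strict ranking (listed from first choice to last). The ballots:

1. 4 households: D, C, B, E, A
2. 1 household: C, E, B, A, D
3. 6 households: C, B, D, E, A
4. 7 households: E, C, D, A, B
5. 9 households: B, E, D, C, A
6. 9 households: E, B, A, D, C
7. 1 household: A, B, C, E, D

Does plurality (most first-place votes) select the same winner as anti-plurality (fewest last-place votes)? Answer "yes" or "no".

Plurality — first-place votes: A 1, C 7, B 9, E 16, D 4. Winner: E.
Anti-plurality — last-place votes: A 19, C 9, B 7, E 0, D 2. Winner: E.
The two methods agree.

yes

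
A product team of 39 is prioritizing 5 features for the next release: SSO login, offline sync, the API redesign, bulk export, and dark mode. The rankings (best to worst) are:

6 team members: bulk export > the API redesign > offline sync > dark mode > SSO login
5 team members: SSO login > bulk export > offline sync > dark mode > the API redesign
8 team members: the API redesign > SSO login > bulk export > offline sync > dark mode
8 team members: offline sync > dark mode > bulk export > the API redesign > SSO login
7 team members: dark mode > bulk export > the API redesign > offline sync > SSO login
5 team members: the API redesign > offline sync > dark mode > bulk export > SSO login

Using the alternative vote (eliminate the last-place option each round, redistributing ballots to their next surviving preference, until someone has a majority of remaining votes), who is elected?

Round 1: SSO login 5, offline sync 8, the API redesign 13, bulk export 6, dark mode 7. Eliminate SSO login.
Round 2: offline sync 8, the API redesign 13, bulk export 11, dark mode 7. Eliminate dark mode.
Round 3: offline sync 8, the API redesign 13, bulk export 18. Eliminate offline sync.
Round 4: the API redesign 13, bulk export 26. Bulk export has a majority.

bulk export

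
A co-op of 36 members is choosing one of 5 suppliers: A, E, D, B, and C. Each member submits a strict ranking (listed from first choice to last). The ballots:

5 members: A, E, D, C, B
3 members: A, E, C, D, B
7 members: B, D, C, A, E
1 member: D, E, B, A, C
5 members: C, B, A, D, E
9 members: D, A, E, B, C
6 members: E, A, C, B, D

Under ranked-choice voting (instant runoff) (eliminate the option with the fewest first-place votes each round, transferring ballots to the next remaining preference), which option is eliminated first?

Round 1: A 8, E 6, D 10, B 7, C 5. Eliminate C.

C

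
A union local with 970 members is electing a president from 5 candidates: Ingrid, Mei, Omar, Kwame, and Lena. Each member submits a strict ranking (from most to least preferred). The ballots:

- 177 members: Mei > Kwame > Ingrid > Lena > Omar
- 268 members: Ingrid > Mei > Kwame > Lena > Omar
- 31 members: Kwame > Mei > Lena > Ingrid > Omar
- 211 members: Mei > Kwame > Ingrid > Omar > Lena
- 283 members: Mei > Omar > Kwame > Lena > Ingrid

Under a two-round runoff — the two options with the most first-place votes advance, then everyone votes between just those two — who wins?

Round 1 first-place votes: Ingrid 268, Mei 671, Omar 0, Kwame 31, Lena 0.
Mei and Ingrid advance.
Runoff: Mei is preferred to Ingrid by 702 voters; Ingrid by 268.
Mei wins the runoff.

Mei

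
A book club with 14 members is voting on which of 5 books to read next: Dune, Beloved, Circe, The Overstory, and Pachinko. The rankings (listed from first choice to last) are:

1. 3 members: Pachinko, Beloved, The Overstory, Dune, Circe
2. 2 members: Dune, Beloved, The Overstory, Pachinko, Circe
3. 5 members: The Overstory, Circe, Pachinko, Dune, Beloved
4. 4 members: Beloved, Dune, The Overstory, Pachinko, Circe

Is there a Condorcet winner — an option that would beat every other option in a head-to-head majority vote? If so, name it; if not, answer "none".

Checking pairwise contests:
The Overstory beats Dune 8–6.
Pachinko beats Beloved 8–6.
Dune beats Circe 9–5.
Beloved beats The Overstory 9–5.
The Overstory beats Pachinko 11–3.
Every option loses at least one head-to-head, so there is no Condorcet winner.

none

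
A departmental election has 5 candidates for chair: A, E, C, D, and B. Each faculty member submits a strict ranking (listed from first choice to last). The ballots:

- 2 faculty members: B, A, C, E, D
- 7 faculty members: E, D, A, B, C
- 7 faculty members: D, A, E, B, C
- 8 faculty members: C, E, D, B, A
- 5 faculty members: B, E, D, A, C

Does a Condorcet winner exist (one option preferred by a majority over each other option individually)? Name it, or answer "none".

E

E vs A: 20–9 for E.
E vs C: 19–10 for E.
E vs D: 22–7 for E.
E vs B: 22–7 for E.
E beats every other option head-to-head.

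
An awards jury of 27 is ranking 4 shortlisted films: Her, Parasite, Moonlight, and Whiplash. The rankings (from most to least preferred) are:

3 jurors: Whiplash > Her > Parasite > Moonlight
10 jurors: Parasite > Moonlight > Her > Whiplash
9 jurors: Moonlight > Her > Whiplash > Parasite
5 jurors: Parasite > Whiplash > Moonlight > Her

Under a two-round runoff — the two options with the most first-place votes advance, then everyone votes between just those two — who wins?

Parasite

Round 1 first-place votes: Her 0, Parasite 15, Moonlight 9, Whiplash 3.
Parasite and Moonlight advance.
Runoff: Parasite is preferred to Moonlight by 18 voters; Moonlight by 9.
Parasite wins the runoff.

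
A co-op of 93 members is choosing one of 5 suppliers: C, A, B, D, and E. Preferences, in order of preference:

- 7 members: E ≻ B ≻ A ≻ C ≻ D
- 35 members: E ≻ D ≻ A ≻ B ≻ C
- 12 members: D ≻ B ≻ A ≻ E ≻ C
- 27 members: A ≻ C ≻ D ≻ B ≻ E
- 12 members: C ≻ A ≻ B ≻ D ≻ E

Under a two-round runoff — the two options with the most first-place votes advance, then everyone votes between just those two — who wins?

Round 1 first-place votes: C 12, A 27, B 0, D 12, E 42.
E and A advance.
Runoff: E is preferred to A by 42 voters; A by 51.
A wins the runoff.

A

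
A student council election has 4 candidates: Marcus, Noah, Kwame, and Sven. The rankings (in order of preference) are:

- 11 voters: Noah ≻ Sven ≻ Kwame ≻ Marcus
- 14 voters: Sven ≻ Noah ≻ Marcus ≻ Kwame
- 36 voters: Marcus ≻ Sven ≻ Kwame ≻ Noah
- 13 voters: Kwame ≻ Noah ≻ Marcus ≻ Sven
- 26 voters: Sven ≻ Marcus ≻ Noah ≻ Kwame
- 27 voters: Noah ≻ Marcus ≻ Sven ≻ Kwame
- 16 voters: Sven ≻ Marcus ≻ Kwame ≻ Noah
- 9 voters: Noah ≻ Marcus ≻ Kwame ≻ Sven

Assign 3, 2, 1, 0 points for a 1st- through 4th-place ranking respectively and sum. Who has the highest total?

Marcus

Marcus: 11·0 + 14·1 + 36·3 + 13·1 + 26·2 + 27·2 + 16·2 + 9·2 = 291
Noah: 11·3 + 14·2 + 36·0 + 13·2 + 26·1 + 27·3 + 16·0 + 9·3 = 221
Kwame: 11·1 + 14·0 + 36·1 + 13·3 + 26·0 + 27·0 + 16·1 + 9·1 = 111
Sven: 11·2 + 14·3 + 36·2 + 13·0 + 26·3 + 27·1 + 16·3 + 9·0 = 289
Marcus has the highest Borda score (291).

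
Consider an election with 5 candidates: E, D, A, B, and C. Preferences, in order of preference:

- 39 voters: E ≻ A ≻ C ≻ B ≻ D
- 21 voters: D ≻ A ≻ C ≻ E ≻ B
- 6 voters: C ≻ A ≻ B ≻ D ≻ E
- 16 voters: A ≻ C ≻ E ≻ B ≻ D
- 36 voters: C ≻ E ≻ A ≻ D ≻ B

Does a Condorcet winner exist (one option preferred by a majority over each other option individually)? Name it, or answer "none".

Checking pairwise contests:
C beats E 79–39.
E beats D 91–27.
E beats A 75–43.
E beats B 112–6.
A beats C 76–42.
Every option loses at least one head-to-head, so there is no Condorcet winner.

none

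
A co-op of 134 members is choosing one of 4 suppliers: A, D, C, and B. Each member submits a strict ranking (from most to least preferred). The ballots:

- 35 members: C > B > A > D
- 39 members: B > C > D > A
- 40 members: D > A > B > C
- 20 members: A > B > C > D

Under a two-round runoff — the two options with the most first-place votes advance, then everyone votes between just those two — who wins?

B

Round 1 first-place votes: A 20, D 40, C 35, B 39.
D and B advance.
Runoff: D is preferred to B by 40 voters; B by 94.
B wins the runoff.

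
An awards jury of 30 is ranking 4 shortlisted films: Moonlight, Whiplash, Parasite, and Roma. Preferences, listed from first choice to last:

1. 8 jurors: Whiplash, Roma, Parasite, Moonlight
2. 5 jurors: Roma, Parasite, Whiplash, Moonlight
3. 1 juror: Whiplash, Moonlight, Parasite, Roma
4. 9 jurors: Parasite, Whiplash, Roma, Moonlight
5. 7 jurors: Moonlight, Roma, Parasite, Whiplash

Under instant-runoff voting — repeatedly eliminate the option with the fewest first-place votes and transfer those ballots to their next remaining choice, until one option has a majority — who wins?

Round 1: Moonlight 7, Whiplash 9, Parasite 9, Roma 5. Eliminate Roma.
Round 2: Moonlight 7, Whiplash 9, Parasite 14. Eliminate Moonlight.
Round 3: Whiplash 9, Parasite 21. Parasite has a majority.

Parasite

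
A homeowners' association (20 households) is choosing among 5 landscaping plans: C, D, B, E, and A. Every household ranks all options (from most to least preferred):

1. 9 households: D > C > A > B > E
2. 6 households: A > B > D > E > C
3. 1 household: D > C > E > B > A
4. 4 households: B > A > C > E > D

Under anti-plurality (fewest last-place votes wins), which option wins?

B

Last-place votes: C 6, D 4, B 0, E 9, A 1.
B is ranked last by the fewest voters, so B wins.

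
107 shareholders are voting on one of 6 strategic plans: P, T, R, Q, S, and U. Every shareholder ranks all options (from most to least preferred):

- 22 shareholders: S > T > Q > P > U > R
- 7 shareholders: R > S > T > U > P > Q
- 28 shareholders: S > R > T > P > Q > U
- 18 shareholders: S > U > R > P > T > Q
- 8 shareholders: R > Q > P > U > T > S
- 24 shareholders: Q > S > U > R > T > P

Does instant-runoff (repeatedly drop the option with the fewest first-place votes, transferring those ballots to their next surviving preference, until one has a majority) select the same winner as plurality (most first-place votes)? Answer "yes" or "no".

yes

Instant-runoff — R1 P 0, T 0, R 15, Q 24, S 68, U 0 (S winner). Winner: S.
Plurality — first-place votes: P 0, T 0, R 15, Q 24, S 68, U 0. Winner: S.
The two methods agree.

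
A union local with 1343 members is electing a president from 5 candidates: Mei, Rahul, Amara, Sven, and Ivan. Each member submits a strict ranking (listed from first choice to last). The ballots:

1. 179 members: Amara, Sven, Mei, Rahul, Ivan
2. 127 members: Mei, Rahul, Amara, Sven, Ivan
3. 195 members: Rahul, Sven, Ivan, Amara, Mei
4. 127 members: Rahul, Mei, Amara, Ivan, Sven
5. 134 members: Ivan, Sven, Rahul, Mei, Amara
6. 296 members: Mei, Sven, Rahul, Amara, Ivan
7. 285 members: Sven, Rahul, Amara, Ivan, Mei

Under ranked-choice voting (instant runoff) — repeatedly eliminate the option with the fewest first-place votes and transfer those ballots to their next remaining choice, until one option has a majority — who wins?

Round 1: Mei 423, Rahul 322, Amara 179, Sven 285, Ivan 134. Eliminate Ivan.
Round 2: Mei 423, Rahul 322, Amara 179, Sven 419. Eliminate Amara.
Round 3: Mei 423, Rahul 322, Sven 598. Eliminate Rahul.
Round 4: Mei 550, Sven 793. Sven has a majority.

Sven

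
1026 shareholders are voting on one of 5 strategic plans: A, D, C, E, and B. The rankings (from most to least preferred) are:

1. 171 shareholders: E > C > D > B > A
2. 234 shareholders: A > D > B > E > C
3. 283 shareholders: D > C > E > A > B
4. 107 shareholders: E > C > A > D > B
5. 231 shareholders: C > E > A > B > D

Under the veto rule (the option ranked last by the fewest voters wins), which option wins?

Last-place votes: A 171, D 231, C 234, E 0, B 390.
E is ranked last by the fewest voters, so E wins.

E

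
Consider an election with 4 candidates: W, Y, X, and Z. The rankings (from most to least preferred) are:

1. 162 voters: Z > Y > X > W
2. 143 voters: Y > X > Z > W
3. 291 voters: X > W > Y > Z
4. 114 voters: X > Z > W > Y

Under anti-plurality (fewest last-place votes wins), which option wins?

X

Last-place votes: W 305, Y 114, X 0, Z 291.
X is ranked last by the fewest voters, so X wins.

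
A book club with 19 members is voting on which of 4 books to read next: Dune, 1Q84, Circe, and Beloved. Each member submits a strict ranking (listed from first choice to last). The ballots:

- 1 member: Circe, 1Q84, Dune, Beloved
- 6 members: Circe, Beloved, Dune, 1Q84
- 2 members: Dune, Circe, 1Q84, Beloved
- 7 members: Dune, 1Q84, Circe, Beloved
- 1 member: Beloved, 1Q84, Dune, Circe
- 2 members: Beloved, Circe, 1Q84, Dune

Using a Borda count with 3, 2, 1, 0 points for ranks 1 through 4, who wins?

Dune: 1·1 + 6·1 + 2·3 + 7·3 + 1·1 + 2·0 = 35
1Q84: 1·2 + 6·0 + 2·1 + 7·2 + 1·2 + 2·1 = 22
Circe: 1·3 + 6·3 + 2·2 + 7·1 + 1·0 + 2·2 = 36
Beloved: 1·0 + 6·2 + 2·0 + 7·0 + 1·3 + 2·3 = 21
Circe has the highest Borda score (36).

Circe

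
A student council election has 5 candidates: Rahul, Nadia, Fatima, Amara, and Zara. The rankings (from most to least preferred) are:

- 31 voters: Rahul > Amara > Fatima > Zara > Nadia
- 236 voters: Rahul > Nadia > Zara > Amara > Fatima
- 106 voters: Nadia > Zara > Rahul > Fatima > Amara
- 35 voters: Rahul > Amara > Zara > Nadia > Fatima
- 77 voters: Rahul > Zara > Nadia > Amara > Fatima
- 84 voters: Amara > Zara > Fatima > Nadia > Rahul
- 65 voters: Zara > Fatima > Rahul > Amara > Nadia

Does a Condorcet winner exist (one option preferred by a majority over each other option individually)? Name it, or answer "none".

Rahul

Rahul vs Nadia: 444–190 for Rahul.
Rahul vs Fatima: 485–149 for Rahul.
Rahul vs Amara: 550–84 for Rahul.
Rahul vs Zara: 379–255 for Rahul.
Rahul beats every other option head-to-head.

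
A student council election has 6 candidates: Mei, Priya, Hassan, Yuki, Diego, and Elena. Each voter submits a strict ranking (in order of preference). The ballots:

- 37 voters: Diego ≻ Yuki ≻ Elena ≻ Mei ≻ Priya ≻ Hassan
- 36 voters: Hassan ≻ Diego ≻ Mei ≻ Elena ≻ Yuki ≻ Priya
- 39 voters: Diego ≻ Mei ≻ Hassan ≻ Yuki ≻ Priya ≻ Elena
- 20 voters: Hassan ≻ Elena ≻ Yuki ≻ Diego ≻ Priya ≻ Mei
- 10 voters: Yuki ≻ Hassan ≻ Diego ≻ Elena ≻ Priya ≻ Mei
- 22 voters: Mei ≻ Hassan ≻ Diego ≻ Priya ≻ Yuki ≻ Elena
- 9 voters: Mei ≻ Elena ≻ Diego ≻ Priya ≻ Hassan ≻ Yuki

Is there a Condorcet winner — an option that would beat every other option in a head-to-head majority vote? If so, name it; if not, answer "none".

Checking pairwise contests:
Diego beats Mei 142–31.
Mei beats Priya 143–30.
Mei beats Hassan 107–66.
Mei beats Yuki 106–67.
Hassan beats Diego 88–85.
Mei beats Elena 106–67.
Every option loses at least one head-to-head, so there is no Condorcet winner.

none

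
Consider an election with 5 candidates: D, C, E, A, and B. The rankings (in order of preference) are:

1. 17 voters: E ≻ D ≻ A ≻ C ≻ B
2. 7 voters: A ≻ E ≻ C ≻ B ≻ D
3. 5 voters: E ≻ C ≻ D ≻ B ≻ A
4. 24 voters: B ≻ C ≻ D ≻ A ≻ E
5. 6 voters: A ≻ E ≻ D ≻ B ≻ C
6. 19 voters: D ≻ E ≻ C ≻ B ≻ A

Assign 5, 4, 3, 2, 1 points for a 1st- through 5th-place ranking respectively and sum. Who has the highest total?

D: 17·4 + 7·1 + 5·3 + 24·3 + 6·3 + 19·5 = 275
C: 17·2 + 7·3 + 5·4 + 24·4 + 6·1 + 19·3 = 234
E: 17·5 + 7·4 + 5·5 + 24·1 + 6·4 + 19·4 = 262
A: 17·3 + 7·5 + 5·1 + 24·2 + 6·5 + 19·1 = 188
B: 17·1 + 7·2 + 5·2 + 24·5 + 6·2 + 19·2 = 211
D has the highest Borda score (275).

D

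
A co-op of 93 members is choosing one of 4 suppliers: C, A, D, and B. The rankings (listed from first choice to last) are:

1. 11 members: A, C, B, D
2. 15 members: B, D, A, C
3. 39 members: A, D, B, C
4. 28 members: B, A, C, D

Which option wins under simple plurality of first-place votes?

First-place votes: C 0, A 50, D 0, B 43.
A has the most first-place votes.

A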